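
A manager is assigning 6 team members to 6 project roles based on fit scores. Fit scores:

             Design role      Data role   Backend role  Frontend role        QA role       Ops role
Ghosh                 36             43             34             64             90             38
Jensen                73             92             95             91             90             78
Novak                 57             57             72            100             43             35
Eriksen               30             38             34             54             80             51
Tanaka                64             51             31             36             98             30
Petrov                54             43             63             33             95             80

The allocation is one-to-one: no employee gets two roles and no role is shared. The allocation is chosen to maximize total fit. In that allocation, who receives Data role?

Eriksen receives Data role.

This is a one-to-one assignment (maximum-weight bipartite matching).
Optimal: Ghosh→QA role (90 pts), Jensen→Backend role (95 pts), Novak→Frontend role (100 pts), Eriksen→Data role (38 pts), Tanaka→Design role (64 pts), Petrov→Ops role (80 pts) — total 90+95+100+38+64+80 = 467 pts.
Row-greedy (each employee in turn takes its best remaining role) gives 443 pts, worse by 24.
Eriksen's own top role is QA role (80 pts), but forcing Eriksen→QA role and reassigning the rest optimally gives only 462 pts — worse by 5.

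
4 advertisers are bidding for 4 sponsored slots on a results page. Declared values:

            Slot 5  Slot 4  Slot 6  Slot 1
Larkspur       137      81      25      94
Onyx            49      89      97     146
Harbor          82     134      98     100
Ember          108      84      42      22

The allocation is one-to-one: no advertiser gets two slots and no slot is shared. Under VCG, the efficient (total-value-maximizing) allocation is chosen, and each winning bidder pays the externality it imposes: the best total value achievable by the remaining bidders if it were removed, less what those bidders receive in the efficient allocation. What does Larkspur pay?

Efficient allocation: Larkspur→Slot 5 ($137), Onyx→Slot 1 ($146), Harbor→Slot 6 ($98), Ember→Slot 4 ($84); total welfare W = $465.
Larkspur receives Slot 5 at value $137, so the others get W − 137 = $328.
Without Larkspur: best allocation of the remaining 3 bidders over all 4 slots is Onyx→Slot 1 ($146), Harbor→Slot 4 ($134), Ember→Slot 5 ($108), total $388.
VCG payment = (others' best without Larkspur) − (others' welfare with Larkspur) = 388 − 328 = $60.

Larkspur pays $60.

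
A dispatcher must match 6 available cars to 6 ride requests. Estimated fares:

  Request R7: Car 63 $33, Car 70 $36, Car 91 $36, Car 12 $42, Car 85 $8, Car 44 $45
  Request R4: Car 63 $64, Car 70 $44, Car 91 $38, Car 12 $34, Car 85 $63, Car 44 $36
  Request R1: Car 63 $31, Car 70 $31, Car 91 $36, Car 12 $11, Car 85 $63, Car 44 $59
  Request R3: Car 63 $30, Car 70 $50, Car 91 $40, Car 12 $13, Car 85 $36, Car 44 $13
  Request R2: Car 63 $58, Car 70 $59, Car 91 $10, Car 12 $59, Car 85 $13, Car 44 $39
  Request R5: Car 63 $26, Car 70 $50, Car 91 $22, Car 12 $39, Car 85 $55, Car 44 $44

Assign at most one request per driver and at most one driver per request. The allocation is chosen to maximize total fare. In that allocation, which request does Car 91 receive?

Car 91 receives Request R7.

This is the linear assignment problem.
Optimal: Car 63→Request R4 ($64), Car 70→Request R3 ($50), Car 91→Request R7 ($36), Car 12→Request R2 ($59), Car 85→Request R5 ($55), Car 44→Request R1 ($59) — total 64+50+36+59+55+59 = $323.
Max-entry greedy (repeatedly take the single best remaining cell) gives $310, worse by 13.
Swapping Car 63↔Car 44 (Car 63→Request R1 $31, Car 44→Request R4 $36) loses 56.
Checked against all permutations: $323 is optimal.
Car 91's own top request is Request R3 ($40), but forcing Car 91→Request R3 and reassigning the rest optimally gives only $321 — worse by 2.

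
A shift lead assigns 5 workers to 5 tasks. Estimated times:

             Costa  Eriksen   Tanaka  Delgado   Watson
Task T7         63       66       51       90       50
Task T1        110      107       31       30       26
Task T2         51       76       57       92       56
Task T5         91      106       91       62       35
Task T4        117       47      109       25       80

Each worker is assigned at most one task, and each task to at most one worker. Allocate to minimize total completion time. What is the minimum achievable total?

Min total: 208 min

Optimal: Costa→Task T2 (51 min), Eriksen→Task T7 (66 min), Tanaka→Task T1 (31 min), Delgado→Task T4 (25 min), Watson→Task T5 (35 min) — total 51+66+31+25+35 = 208 min.
Column-greedy (each task in turn goes to its cheapest remaining worker) gives 269 min, worse by 61.
Every other assignment is strictly worse.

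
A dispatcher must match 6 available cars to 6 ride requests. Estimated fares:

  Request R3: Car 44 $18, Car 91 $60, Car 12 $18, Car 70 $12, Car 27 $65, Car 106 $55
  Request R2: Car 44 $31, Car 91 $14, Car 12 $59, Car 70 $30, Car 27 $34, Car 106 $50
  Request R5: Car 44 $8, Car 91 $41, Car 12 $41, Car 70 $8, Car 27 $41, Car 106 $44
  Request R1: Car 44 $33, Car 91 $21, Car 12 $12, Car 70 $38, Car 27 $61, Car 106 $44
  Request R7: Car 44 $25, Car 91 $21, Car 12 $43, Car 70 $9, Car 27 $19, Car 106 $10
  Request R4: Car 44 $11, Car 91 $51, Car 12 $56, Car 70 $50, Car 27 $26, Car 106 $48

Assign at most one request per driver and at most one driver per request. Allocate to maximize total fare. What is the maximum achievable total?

Max total: $299

Optimal: Car 44→Request R7 ($25), Car 91→Request R3 ($60), Car 12→Request R2 ($59), Car 70→Request R4 ($50), Car 27→Request R1 ($61), Car 106→Request R5 ($44) — total 25+60+59+50+61+44 = $299.
Max-entry greedy (repeatedly take the single best remaining cell) gives $282, worse by 17.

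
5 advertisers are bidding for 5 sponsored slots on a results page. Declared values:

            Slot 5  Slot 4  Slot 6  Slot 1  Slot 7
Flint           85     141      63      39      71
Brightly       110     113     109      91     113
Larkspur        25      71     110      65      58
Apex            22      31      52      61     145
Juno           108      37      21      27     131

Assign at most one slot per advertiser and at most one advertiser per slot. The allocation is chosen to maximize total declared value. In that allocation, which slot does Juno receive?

Juno receives Slot 5.

Optimal: Flint→Slot 4 ($141), Brightly→Slot 1 ($91), Larkspur→Slot 6 ($110), Apex→Slot 7 ($145), Juno→Slot 5 ($108) — total 141+91+110+145+108 = $595.
Column-greedy (each slot in turn goes to its best remaining advertiser) gives $553, worse by 42.
Next-best assignment: Flint→Slot 4, Brightly→Slot 6, Larkspur→Slot 1, Apex→Slot 7, Juno→Slot 5 = $568.
Swapping Flint↔Brightly (Flint→Slot 1 $39, Brightly→Slot 4 $113) loses 80.
No other one-to-one assignment exceeds $595.
Juno's own top slot is Slot 7 ($131), but forcing Juno→Slot 7 and reassigning the rest optimally gives only $553 — worse by 42.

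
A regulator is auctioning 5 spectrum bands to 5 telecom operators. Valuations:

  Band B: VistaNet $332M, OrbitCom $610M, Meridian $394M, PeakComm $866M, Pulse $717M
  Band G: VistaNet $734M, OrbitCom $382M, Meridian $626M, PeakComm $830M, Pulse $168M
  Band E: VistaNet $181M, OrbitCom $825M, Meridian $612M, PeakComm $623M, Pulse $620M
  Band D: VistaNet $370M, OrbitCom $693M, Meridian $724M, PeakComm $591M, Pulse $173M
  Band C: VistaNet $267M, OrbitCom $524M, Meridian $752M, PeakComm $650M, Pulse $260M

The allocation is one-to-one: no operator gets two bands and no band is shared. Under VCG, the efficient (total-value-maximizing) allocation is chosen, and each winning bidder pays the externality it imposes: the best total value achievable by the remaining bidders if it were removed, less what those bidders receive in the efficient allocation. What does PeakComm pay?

Efficient allocation: VistaNet→Band G ($734M), OrbitCom→Band D ($693M), Meridian→Band C ($752M), PeakComm→Band B ($866M), Pulse→Band E ($620M); total welfare W = $3665M.
PeakComm receives Band B at value $866M, so the others get W − 866 = $2799M.
Without PeakComm: best allocation of the remaining 4 bidders over all 5 bands is VistaNet→Band G ($734M), OrbitCom→Band E ($825M), Meridian→Band C ($752M), Pulse→Band B ($717M), total $3028M.
VCG payment = (others' best without PeakComm) − (others' welfare with PeakComm) = 3028 − 2799 = $229M.

PeakComm pays $229M.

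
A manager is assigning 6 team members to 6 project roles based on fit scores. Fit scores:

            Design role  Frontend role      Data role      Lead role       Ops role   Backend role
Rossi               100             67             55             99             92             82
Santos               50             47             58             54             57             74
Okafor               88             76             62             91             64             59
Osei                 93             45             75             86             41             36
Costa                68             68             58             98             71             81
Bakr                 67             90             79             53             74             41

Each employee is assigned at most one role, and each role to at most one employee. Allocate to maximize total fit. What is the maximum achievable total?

This is the linear assignment problem.
Optimal: Rossi→Ops role (92 pts), Santos→Backend role (74 pts), Okafor→Design role (88 pts), Osei→Data role (75 pts), Costa→Lead role (98 pts), Bakr→Frontend role (90 pts) — total 92+74+88+75+98+90 = 517 pts.
Max-entry greedy (repeatedly take the single best remaining cell) gives 501 pts, worse by 16.

Max total: 517 pts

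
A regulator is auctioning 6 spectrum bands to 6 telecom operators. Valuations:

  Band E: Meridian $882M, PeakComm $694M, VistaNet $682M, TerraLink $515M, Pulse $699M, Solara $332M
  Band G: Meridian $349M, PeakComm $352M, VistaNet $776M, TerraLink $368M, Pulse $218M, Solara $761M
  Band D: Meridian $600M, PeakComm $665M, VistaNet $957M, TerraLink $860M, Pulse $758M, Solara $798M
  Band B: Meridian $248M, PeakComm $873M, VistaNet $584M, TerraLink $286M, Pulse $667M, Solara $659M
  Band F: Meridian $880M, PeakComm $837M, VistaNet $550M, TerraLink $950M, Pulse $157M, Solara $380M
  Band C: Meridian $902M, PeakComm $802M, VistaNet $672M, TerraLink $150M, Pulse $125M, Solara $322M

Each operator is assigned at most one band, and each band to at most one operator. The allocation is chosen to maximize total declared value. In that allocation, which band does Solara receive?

Optimal: Meridian→Band C ($902M), PeakComm→Band B ($873M), VistaNet→Band D ($957M), TerraLink→Band F ($950M), Pulse→Band E ($699M), Solara→Band G ($761M) — total 902+873+957+950+699+761 = $5142M.
Column-greedy (each band in turn goes to its best remaining operator) gives $3896M, worse by 1246.
Every other assignment is strictly worse.
Solara's own top band is Band D ($798M), but forcing Solara→Band D and reassigning the rest optimally gives only $4998M — worse by 144.

Solara receives Band G.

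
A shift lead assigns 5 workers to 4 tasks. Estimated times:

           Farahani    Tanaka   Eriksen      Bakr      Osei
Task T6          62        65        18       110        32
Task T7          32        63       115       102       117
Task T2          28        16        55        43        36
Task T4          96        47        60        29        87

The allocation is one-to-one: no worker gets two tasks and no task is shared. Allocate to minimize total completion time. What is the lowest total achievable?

This is the linear assignment problem.
Optimal: Eriksen→Task T6 (18 min), Farahani→Task T7 (32 min), Tanaka→Task T2 (16 min), Bakr→Task T4 (29 min) — total 18+32+16+29 = 95 min.
Row-greedy (each worker in turn takes its cheapest remaining task) gives 195 min, worse by 100.

Min total: 95 min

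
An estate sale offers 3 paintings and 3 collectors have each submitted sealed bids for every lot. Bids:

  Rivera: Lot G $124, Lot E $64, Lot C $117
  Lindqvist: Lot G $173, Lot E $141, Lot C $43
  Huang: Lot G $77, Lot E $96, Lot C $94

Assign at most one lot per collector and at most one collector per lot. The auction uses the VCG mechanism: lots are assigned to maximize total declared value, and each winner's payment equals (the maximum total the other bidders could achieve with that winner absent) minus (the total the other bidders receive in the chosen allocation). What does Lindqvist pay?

Lindqvist pays $7.

Efficient allocation: Rivera→Lot C ($117), Lindqvist→Lot G ($173), Huang→Lot E ($96); total welfare W = $386.
Lindqvist receives Lot G at value $173, so the others get W − 173 = $213.
Without Lindqvist: best allocation of the remaining 2 bidders over all 3 lots is Rivera→Lot G ($124), Huang→Lot E ($96), total $220.
VCG payment = (others' best without Lindqvist) − (others' welfare with Lindqvist) = 220 − 213 = $7.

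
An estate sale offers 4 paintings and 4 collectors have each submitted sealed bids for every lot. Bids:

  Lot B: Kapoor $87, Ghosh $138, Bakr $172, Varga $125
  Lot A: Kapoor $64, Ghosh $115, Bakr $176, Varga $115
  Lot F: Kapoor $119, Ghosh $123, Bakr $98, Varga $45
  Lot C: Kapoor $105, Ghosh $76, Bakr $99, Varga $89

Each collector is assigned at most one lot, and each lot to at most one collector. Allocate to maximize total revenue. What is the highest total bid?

Max total: $529

Optimal: Kapoor→Lot C ($105), Ghosh→Lot F ($123), Bakr→Lot A ($176), Varga→Lot B ($125) — total 105+123+176+125 = $529.
Max-entry greedy (repeatedly take the single best remaining cell) gives $522, worse by 7.
No other one-to-one assignment exceeds $529.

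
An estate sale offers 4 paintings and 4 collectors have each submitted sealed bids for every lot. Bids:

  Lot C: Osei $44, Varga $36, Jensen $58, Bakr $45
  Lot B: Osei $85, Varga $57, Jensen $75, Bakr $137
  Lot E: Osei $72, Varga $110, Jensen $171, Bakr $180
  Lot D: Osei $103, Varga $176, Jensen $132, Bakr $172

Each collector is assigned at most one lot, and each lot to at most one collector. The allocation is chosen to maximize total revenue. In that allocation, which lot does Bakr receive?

Bakr receives Lot B.

Optimal: Osei→Lot C ($44), Varga→Lot D ($176), Jensen→Lot E ($171), Bakr→Lot B ($137) — total 44+176+171+137 = $528.
Max-entry greedy (repeatedly take the single best remaining cell) gives $499, worse by 29.
Next-best assignment: Osei→Lot B, Varga→Lot D, Jensen→Lot C, Bakr→Lot E = $499.
Checked against all permutations: $528 is optimal.
Bakr's own top lot is Lot E ($180), but forcing Bakr→Lot E and reassigning the rest optimally gives only $499 — worse by 29.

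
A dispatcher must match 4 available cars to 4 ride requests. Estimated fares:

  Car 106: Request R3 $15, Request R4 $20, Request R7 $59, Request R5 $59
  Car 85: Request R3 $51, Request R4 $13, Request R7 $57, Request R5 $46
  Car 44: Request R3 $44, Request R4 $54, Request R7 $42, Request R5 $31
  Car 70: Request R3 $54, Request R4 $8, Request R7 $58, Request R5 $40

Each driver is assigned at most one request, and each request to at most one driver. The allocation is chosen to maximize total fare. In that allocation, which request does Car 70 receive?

Car 70 receives Request R3.

Optimal: Car 106→Request R5 ($59), Car 85→Request R7 ($57), Car 44→Request R4 ($54), Car 70→Request R3 ($54) — total 59+57+54+54 = $224.
Column-greedy (each request in turn goes to its best remaining driver) gives $213, worse by 11.
Swapping Car 106↔Car 85 (Car 106→Request R7 $59, Car 85→Request R5 $46) loses 11.
Every other assignment is strictly worse.
Car 70's own top request is Request R7 ($58), but forcing Car 70→Request R7 and reassigning the rest optimally gives only $222 — worse by 2.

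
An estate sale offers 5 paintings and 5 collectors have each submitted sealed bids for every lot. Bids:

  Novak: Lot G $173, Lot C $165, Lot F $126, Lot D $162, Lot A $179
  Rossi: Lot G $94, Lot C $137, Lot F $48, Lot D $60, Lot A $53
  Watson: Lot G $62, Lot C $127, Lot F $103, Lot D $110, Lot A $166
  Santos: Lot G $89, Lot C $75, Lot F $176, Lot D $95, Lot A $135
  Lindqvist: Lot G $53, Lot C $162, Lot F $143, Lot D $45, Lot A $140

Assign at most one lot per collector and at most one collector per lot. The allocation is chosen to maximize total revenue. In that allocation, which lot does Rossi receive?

Rossi receives Lot G.

Optimal: Novak→Lot D ($162), Rossi→Lot G ($94), Watson→Lot A ($166), Santos→Lot F ($176), Lindqvist→Lot C ($162) — total 162+94+166+176+162 = $760.
Max-entry greedy (repeatedly take the single best remaining cell) gives $721, worse by 39.
Swapping Rossi↔Novak (Rossi→Lot D $60, Novak→Lot G $173) loses 23.
Rossi's own top lot is Lot C ($137), but forcing Rossi→Lot C and reassigning the rest optimally gives only $736 — worse by 24.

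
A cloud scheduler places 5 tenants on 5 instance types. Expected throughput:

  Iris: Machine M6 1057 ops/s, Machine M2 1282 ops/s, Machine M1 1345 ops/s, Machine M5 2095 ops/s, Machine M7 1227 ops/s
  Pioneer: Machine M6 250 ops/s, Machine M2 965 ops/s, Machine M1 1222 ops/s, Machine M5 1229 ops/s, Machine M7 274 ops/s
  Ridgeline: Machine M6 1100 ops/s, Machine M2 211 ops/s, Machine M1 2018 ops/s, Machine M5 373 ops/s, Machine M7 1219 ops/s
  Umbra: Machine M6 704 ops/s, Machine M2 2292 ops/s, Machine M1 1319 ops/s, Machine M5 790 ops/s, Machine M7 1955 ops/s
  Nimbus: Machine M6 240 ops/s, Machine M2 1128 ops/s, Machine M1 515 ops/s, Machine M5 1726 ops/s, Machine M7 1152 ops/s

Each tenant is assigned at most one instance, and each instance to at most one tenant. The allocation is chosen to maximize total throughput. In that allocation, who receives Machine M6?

Ridgeline receives Machine M6.

Optimal: Iris→Machine M5 (2095 ops/s), Pioneer→Machine M1 (1222 ops/s), Ridgeline→Machine M6 (1100 ops/s), Umbra→Machine M2 (2292 ops/s), Nimbus→Machine M7 (1152 ops/s) — total 2095+1222+1100+2292+1152 = 7861 ops/s.
Max-entry greedy (repeatedly take the single best remaining cell) gives 7807 ops/s, worse by 54.
Next-best assignment: Iris→Machine M5, Pioneer→Machine M6, Ridgeline→Machine M1, Umbra→Machine M2, Nimbus→Machine M7 = 7807 ops/s.
Ridgeline's own top instance is Machine M1 (2018 ops/s), but forcing Ridgeline→Machine M1 and reassigning the rest optimally gives only 7807 ops/s — worse by 54.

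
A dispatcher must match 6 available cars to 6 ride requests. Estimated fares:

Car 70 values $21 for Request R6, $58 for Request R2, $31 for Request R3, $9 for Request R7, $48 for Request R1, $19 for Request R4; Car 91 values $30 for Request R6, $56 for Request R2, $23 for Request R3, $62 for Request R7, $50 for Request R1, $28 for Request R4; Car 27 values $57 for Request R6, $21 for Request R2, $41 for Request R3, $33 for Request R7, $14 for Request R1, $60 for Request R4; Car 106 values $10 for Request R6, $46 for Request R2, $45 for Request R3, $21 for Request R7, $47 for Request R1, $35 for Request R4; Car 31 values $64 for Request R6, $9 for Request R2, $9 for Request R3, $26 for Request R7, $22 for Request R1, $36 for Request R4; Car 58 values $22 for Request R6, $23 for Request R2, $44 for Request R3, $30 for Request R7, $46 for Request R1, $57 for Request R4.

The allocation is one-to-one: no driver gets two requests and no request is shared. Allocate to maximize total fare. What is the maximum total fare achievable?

Max total: $335

Treat this as an assignment problem: match each driver to one request.
Optimal: Car 70→Request R2 ($58), Car 91→Request R7 ($62), Car 27→Request R4 ($60), Car 106→Request R3 ($45), Car 31→Request R6 ($64), Car 58→Request R1 ($46) — total 58+62+60+45+64+46 = $335.
Swapping Car 91↔Car 58 (Car 91→Request R1 $50, Car 58→Request R7 $30) loses 28.
No other one-to-one assignment exceeds $335.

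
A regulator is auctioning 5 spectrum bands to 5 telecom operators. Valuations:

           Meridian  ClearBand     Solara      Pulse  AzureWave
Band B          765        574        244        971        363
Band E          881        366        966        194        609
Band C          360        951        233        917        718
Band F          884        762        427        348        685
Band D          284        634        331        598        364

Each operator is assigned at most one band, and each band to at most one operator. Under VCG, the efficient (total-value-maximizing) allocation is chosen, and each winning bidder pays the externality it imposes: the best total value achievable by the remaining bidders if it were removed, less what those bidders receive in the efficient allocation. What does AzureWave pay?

Efficient allocation: Meridian→Band F ($884M), ClearBand→Band D ($634M), Solara→Band E ($966M), Pulse→Band B ($971M), AzureWave→Band C ($718M); total welfare W = $4173M.
AzureWave receives Band C at value $718M, so the others get W − 718 = $3455M.
Without AzureWave: best allocation of the remaining 4 bidders over all 5 bands is Meridian→Band F ($884M), ClearBand→Band C ($951M), Solara→Band E ($966M), Pulse→Band B ($971M), total $3772M.
VCG payment = (others' best without AzureWave) − (others' welfare with AzureWave) = 3772 − 3455 = $317M.

AzureWave pays $317M.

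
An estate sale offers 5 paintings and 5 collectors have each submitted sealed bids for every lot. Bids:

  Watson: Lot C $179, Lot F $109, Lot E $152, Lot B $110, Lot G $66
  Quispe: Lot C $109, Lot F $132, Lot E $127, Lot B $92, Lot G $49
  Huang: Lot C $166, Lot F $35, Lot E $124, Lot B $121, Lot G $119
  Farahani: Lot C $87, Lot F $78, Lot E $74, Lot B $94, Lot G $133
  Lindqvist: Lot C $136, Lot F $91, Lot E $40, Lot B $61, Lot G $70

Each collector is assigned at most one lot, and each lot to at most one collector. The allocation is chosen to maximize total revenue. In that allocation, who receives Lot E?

This is the linear assignment problem.
Optimal: Watson→Lot E ($152), Quispe→Lot F ($132), Huang→Lot B ($121), Farahani→Lot G ($133), Lindqvist→Lot C ($136) — total 152+132+121+133+136 = $674.
Row-greedy (each collector in turn takes its best remaining lot) gives $629, worse by 45.
Next-best assignment: Watson→Lot C, Quispe→Lot E, Huang→Lot B, Farahani→Lot G, Lindqvist→Lot F = $651.
Swapping Watson↔Lindqvist (Watson→Lot C $179, Lindqvist→Lot E $40) loses 69.
Checked against all permutations: $674 is optimal.
Watson's own top lot is Lot C ($179), but forcing Watson→Lot C and reassigning the rest optimally gives only $651 — worse by 23.

Watson receives Lot E.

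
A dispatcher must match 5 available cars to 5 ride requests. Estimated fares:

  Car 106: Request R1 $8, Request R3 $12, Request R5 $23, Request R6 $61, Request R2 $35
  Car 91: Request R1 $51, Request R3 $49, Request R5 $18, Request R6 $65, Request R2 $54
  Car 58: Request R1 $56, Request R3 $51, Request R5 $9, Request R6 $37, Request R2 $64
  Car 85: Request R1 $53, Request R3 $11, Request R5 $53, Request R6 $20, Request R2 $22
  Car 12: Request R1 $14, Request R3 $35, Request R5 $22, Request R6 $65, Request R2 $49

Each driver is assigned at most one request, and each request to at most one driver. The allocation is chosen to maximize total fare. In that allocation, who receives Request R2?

Optimal: Car 106→Request R6 ($61), Car 91→Request R3 ($49), Car 58→Request R1 ($56), Car 85→Request R5 ($53), Car 12→Request R2 ($49) — total 61+49+56+53+49 = $268.
Row-greedy (each driver in turn takes its best remaining request) gives $259, worse by 9.
Car 12's own top request is Request R6 ($65), but forcing Car 12→Request R6 and reassigning the rest optimally gives only $258 — worse by 10.

Car 12 receives Request R2.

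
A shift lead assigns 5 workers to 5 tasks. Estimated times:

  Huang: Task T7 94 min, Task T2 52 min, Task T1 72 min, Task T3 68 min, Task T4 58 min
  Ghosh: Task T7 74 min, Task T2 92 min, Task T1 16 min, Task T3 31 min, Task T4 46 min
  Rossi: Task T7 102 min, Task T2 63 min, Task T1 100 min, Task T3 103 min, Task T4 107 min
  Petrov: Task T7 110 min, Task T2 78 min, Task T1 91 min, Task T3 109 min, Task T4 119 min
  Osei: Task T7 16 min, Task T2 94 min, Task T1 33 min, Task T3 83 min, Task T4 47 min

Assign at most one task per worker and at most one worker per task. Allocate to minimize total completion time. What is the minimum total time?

Minimum total: 259 min

Optimal: Huang→Task T4 (58 min), Ghosh→Task T3 (31 min), Rossi→Task T2 (63 min), Petrov→Task T1 (91 min), Osei→Task T7 (16 min) — total 58+31+63+91+16 = 259 min.
Row-greedy (each worker in turn takes its cheapest remaining task) gives 326 min, worse by 67.
Next-best assignment: Huang→Task T4, Ghosh→Task T1, Rossi→Task T2, Petrov→Task T3, Osei→Task T7 = 262 min.
Swapping Huang↔Ghosh (Huang→Task T3 68 min, Ghosh→Task T4 46 min) adds 25.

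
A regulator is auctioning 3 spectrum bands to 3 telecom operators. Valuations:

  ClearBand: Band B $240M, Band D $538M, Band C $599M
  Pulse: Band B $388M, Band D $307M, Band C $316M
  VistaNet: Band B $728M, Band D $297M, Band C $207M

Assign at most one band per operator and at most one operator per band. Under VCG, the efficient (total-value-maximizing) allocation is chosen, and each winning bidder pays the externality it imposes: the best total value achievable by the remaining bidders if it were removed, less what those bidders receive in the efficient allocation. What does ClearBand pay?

Efficient allocation: ClearBand→Band C ($599M), Pulse→Band D ($307M), VistaNet→Band B ($728M); total welfare W = $1634M.
ClearBand receives Band C at value $599M, so the others get W − 599 = $1035M.
Without ClearBand: best allocation of the remaining 2 bidders over all 3 bands is Pulse→Band C ($316M), VistaNet→Band B ($728M), total $1044M.
VCG payment = (others' best without ClearBand) − (others' welfare with ClearBand) = 1044 − 1035 = $9M.

ClearBand pays $9M.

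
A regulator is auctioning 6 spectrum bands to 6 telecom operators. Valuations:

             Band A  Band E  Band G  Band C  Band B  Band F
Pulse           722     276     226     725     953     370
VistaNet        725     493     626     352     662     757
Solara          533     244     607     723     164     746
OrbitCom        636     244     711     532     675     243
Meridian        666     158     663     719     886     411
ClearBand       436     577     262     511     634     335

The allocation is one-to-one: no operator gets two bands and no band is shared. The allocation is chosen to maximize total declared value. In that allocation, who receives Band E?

ClearBand receives Band E.

Optimal: Pulse→Band B ($953M), VistaNet→Band A ($725M), Solara→Band F ($746M), OrbitCom→Band G ($711M), Meridian→Band C ($719M), ClearBand→Band E ($577M) — total 953+725+746+711+719+577 = $4431M.
Max-entry greedy (repeatedly take the single best remaining cell) gives $4387M, worse by 44.
Next-best assignment: Pulse→Band B, VistaNet→Band F, Solara→Band C, OrbitCom→Band G, Meridian→Band A, ClearBand→Band E = $4387M.
ClearBand's own top band is Band B ($634M), but forcing ClearBand→Band B and reassigning the rest optimally gives only $4025M — worse by 406.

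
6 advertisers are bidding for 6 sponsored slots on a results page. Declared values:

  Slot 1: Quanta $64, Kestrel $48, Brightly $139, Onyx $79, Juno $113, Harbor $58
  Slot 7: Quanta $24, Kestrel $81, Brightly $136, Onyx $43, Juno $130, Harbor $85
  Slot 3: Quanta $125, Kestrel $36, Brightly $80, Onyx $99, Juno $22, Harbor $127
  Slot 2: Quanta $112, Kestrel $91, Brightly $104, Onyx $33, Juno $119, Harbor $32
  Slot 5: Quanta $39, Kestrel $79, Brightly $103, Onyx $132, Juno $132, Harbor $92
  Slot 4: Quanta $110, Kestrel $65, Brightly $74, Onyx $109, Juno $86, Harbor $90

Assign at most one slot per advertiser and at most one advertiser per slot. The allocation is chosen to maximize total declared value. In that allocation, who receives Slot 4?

This is a one-to-one assignment (maximum-weight bipartite matching).
Optimal: Quanta→Slot 4 ($110), Kestrel→Slot 2 ($91), Brightly→Slot 1 ($139), Onyx→Slot 5 ($132), Juno→Slot 7 ($130), Harbor→Slot 3 ($127) — total 110+91+139+132+130+127 = $729.
Column-greedy (each slot in turn goes to its best remaining advertiser) gives $705, worse by 24.
Checked against all permutations: $729 is optimal.
Quanta's own top slot is Slot 3 ($125), but forcing Quanta→Slot 3 and reassigning the rest optimally gives only $707 — worse by 22.

Quanta receives Slot 4.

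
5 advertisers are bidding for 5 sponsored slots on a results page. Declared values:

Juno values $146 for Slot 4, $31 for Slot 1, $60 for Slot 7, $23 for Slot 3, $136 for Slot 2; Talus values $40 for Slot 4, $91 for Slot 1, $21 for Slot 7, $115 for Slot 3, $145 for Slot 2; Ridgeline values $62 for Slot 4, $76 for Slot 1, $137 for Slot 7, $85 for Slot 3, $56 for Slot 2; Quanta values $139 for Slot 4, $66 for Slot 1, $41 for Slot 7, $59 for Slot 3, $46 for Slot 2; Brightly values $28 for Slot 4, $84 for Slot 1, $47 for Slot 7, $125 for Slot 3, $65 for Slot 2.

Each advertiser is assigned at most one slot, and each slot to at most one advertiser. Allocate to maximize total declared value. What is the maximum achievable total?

This is a one-to-one assignment (maximum-weight bipartite matching).
Optimal: Juno→Slot 2 ($136), Talus→Slot 1 ($91), Ridgeline→Slot 7 ($137), Quanta→Slot 4 ($139), Brightly→Slot 3 ($125) — total 136+91+137+139+125 = $628.
Row-greedy (each advertiser in turn takes its best remaining slot) gives $619, worse by 9.
Checked against all permutations: $628 is optimal.

Maximum total: $628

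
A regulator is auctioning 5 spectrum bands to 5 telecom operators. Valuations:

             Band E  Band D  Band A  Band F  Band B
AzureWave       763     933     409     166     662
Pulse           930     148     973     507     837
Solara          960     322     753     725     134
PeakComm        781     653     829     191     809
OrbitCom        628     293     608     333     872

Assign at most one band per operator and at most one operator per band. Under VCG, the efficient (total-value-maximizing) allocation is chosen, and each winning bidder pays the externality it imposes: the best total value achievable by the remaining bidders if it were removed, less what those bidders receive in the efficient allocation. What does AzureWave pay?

Efficient allocation: AzureWave→Band D ($933M), Pulse→Band E ($930M), Solara→Band F ($725M), PeakComm→Band A ($829M), OrbitCom→Band B ($872M); total welfare W = $4289M.
AzureWave receives Band D at value $933M, so the others get W − 933 = $3356M.
Without AzureWave: best allocation of the remaining 4 bidders over all 5 bands is Pulse→Band A ($973M), Solara→Band E ($960M), PeakComm→Band D ($653M), OrbitCom→Band B ($872M), total $3458M.
VCG payment = (others' best without AzureWave) − (others' welfare with AzureWave) = 3458 − 3356 = $102M.

AzureWave pays $102M.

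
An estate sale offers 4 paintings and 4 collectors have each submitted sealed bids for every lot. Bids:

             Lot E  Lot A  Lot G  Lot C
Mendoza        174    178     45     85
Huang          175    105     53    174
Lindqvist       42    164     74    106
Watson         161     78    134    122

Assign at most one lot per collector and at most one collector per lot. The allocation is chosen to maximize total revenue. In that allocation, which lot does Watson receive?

Watson receives Lot G.

This is the linear assignment problem.
Optimal: Mendoza→Lot E ($174), Huang→Lot C ($174), Lindqvist→Lot A ($164), Watson→Lot G ($134) — total 174+174+164+134 = $646.
Next-best assignment: Mendoza→Lot A, Huang→Lot E, Lindqvist→Lot C, Watson→Lot G = $593.
Swapping Mendoza↔Watson (Mendoza→Lot G $45, Watson→Lot E $161) loses 102.
Watson's own top lot is Lot E ($161), but forcing Watson→Lot E and reassigning the rest optimally gives only $587 — worse by 59.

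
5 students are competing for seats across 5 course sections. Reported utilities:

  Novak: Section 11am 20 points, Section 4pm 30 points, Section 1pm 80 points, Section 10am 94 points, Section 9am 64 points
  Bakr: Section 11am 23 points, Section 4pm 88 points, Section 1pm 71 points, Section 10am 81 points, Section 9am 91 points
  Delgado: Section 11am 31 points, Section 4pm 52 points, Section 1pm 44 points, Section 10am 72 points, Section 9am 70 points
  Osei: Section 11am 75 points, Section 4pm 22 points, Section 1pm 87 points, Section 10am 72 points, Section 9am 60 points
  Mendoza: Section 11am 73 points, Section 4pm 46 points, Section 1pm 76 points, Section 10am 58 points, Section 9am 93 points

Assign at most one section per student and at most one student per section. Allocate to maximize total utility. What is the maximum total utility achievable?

Optimal: Novak→Section 10am (94 points), Bakr→Section 4pm (88 points), Delgado→Section 9am (70 points), Osei→Section 1pm (87 points), Mendoza→Section 11am (73 points) — total 94+88+70+87+73 = 412 points.
Column-greedy (each section in turn goes to its best remaining student) gives 408 points, worse by 4.

Maximum total: 412 points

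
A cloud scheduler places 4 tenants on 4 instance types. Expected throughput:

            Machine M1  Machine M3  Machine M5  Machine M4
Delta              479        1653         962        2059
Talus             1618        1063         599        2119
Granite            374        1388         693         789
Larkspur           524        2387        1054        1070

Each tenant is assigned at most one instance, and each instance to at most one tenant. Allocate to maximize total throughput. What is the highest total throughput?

Max total: 6757 ops/s

This is a one-to-one assignment (maximum-weight bipartite matching).
Optimal: Delta→Machine M4 (2059 ops/s), Talus→Machine M1 (1618 ops/s), Granite→Machine M5 (693 ops/s), Larkspur→Machine M3 (2387 ops/s) — total 2059+1618+693+2387 = 6757 ops/s.
Row-greedy (each tenant in turn takes its best remaining instance) gives 6119 ops/s, worse by 638.
Checked against all permutations: 6757 ops/s is optimal.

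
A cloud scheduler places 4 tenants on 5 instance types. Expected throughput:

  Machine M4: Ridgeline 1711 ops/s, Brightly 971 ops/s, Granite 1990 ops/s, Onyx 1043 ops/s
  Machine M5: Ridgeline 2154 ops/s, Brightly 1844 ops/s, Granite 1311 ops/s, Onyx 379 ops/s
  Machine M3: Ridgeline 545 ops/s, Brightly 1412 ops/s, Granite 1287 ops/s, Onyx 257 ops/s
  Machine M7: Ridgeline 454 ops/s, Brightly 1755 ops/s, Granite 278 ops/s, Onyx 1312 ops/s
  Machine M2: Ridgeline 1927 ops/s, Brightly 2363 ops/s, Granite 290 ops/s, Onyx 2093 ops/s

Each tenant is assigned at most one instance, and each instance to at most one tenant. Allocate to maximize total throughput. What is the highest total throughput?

Max total: 7992 ops/s

Optimal: Ridgeline→Machine M5 (2154 ops/s), Brightly→Machine M7 (1755 ops/s), Granite→Machine M4 (1990 ops/s), Onyx→Machine M2 (2093 ops/s) — total 2154+1755+1990+2093 = 7992 ops/s.
Column-greedy (each instance in turn goes to its best remaining tenant) gives 6868 ops/s, worse by 1124.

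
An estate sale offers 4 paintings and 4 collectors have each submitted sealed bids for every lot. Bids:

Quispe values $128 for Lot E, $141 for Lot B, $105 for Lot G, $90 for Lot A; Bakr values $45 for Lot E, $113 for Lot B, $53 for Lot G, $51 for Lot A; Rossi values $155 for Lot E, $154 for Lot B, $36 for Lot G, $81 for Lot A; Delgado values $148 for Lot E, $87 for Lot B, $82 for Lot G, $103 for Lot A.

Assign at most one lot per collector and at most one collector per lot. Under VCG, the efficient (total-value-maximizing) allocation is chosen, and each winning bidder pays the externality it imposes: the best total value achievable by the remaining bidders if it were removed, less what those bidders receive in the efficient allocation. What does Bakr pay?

Efficient allocation: Quispe→Lot G ($105), Bakr→Lot B ($113), Rossi→Lot E ($155), Delgado→Lot A ($103); total welfare W = $476.
Bakr receives Lot B at value $113, so the others get W − 113 = $363.
Without Bakr: best allocation of the remaining 3 bidders over all 4 lots is Quispe→Lot G ($105), Rossi→Lot B ($154), Delgado→Lot E ($148), total $407.
VCG payment = (others' best without Bakr) − (others' welfare with Bakr) = 407 − 363 = $44.

Bakr pays $44.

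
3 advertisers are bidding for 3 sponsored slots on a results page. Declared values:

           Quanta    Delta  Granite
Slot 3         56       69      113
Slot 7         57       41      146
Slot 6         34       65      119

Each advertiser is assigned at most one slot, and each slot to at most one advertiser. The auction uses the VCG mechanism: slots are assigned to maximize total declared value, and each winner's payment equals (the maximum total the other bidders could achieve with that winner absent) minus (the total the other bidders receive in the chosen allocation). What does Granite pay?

Granite pays $5.

Efficient allocation: Quanta→Slot 3 ($56), Delta→Slot 6 ($65), Granite→Slot 7 ($146); total welfare W = $267.
Granite receives Slot 7 at value $146, so the others get W − 146 = $121.
Without Granite: best allocation of the remaining 2 bidders over all 3 slots is Quanta→Slot 7 ($57), Delta→Slot 3 ($69), total $126.
VCG payment = (others' best without Granite) − (others' welfare with Granite) = 126 − 121 = $5.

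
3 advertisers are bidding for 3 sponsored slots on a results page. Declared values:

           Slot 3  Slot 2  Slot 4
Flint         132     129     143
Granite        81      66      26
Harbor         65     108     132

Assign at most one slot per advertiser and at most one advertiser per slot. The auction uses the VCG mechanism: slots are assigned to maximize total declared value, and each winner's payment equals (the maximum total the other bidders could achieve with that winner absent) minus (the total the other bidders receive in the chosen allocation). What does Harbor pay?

Efficient allocation: Flint→Slot 2 ($129), Granite→Slot 3 ($81), Harbor→Slot 4 ($132); total welfare W = $342.
Harbor receives Slot 4 at value $132, so the others get W − 132 = $210.
Without Harbor: best allocation of the remaining 2 bidders over all 3 slots is Flint→Slot 4 ($143), Granite→Slot 3 ($81), total $224.
VCG payment = (others' best without Harbor) − (others' welfare with Harbor) = 224 − 210 = $14.

Harbor pays $14.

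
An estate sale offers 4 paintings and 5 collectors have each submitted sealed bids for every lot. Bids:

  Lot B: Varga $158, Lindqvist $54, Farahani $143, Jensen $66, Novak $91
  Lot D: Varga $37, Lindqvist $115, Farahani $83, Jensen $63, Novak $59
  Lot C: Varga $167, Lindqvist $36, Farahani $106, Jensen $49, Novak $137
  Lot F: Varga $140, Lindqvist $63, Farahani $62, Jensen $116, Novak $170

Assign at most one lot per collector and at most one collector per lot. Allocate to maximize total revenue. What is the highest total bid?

Treat this as an assignment problem: match each collector to one lot.
Optimal: Farahani→Lot B ($143), Lindqvist→Lot D ($115), Varga→Lot C ($167), Novak→Lot F ($170) — total 143+115+167+170 = $595.
Row-greedy (each collector in turn takes its best remaining lot) gives $541, worse by 54.
No other one-to-one assignment exceeds $595.

Maximum total: $595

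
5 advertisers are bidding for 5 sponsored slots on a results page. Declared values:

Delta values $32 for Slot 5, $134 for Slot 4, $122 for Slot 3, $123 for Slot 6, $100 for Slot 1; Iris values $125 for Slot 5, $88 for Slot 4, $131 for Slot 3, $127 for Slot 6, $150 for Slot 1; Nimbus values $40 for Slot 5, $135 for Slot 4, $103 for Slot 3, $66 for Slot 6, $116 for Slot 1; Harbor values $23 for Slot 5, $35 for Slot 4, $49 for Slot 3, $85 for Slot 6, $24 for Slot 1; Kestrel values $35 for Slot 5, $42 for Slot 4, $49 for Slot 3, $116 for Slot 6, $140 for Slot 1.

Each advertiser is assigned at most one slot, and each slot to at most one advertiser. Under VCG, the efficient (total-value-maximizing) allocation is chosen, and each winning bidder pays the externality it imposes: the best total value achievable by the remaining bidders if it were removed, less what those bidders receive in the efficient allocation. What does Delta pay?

Delta pays $6.

Efficient allocation: Delta→Slot 3 ($122), Iris→Slot 5 ($125), Nimbus→Slot 4 ($135), Harbor→Slot 6 ($85), Kestrel→Slot 1 ($140); total welfare W = $607.
Delta receives Slot 3 at value $122, so the others get W − 122 = $485.
Without Delta: best allocation of the remaining 4 bidders over all 5 slots is Iris→Slot 3 ($131), Nimbus→Slot 4 ($135), Harbor→Slot 6 ($85), Kestrel→Slot 1 ($140), total $491.
VCG payment = (others' best without Delta) − (others' welfare with Delta) = 491 − 485 = $6.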